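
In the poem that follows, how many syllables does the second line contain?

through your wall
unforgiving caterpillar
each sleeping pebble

8

The second line: unforgiving(4) + caterpillar(4) = 8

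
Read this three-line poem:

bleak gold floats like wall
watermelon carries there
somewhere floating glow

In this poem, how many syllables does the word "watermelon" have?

4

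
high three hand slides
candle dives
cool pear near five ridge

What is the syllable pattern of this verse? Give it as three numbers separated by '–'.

4–3–5

Line 1: high (1), three (1), hand (1), slides (1) → 4
Line 2: candle (2), dives (1) → 3
Line 3: cool (1), pear (1), near (1), five (1), ridge (1) → 5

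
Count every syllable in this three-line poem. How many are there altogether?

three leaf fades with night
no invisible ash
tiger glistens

15

Line 1: three (1), leaf (1), fades (1), with (1), night (1) → 5
Line 2: no (1), invisible (4), ash (1) → 6
Line 3: tiger (2), glistens (2) → 4
Total: 5 + 6 + 4 = 15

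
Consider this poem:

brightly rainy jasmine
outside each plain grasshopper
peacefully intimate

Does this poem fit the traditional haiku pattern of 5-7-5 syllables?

No

Line 1: "brightly rainy jasmine": 2+2+2 = 6 (expected 5)
Line 2: "outside each plain grasshopper": 2+1+1+3 = 7 ✓
Line 3: "peacefully intimate": 3+3 = 6 (expected 5)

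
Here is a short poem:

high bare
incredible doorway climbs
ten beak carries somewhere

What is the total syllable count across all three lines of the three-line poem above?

Line 1: "high bare": 1+1 = 2
Line 2: "incredible doorway climbs": 4+2+1 = 7
Line 3: "ten beak carries somewhere": 1+1+2+2 = 6
Total: 2 + 7 + 6 = 15

15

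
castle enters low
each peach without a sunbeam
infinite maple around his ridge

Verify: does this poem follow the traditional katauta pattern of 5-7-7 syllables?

Line 1: castle (2), enters (2), low (1) → 5 ✓
Line 2: each (1), peach (1), without (2), a (1), sunbeam (2) → 7 ✓
Line 3: infinite (3), maple (2), around (2), his (1), ridge (1) → 9 (expected 7)

No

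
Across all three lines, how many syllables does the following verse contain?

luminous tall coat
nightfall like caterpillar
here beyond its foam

17

Line 1: luminous (3), tall (1), coat (1) → 5
Line 2: nightfall (2), like (1), caterpillar (4) → 7
Line 3: here (1), beyond (2), its (1), foam (1) → 5
Total: 5 + 7 + 5 = 17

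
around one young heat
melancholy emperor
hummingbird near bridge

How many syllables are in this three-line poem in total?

Line 1: "around one young heat": 2+1+1+1 = 5
Line 2: "melancholy emperor": 4+3 = 7
Line 3: "hummingbird near bridge": 3+1+1 = 5
Total: 5 + 7 + 5 = 17

17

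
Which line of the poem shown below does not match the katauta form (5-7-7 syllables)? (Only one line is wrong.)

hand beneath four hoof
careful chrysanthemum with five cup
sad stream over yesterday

Line 1: hand(1) + beneath(2) + four(1) + hoof(1) = 5 ✓
Line 2: careful(2) + chrysanthemum(4) + with(1) + five(1) + cup(1) = 9 (expected 7)
Line 3: sad(1) + stream(1) + over(2) + yesterday(3) = 7 ✓

Line 2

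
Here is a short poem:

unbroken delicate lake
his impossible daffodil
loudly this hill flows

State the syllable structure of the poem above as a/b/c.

Line 1: unbroken(3) + delicate(3) + lake(1) = 7
Line 2: his(1) + impossible(4) + daffodil(3) = 8
Line 3: loudly(2) + this(1) + hill(1) + flows(1) = 5

7/8/5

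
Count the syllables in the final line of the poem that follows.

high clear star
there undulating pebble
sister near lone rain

The final line: sister (2), near (1), lone (1), rain (1) → 5

5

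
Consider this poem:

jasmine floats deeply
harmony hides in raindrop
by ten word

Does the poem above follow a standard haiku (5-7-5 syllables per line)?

Line 1: jasmine(2) + floats(1) + deeply(2) = 5 ✓
Line 2: harmony(3) + hides(1) + in(1) + raindrop(2) = 7 ✓
Line 3: by(1) + ten(1) + word(1) = 3 (expected 5)

No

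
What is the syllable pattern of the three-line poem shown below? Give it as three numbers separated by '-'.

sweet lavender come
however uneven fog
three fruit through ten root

5-7-5

Line 1: "sweet lavender come": 1+3+1 = 5
Line 2: "however uneven fog": 3+3+1 = 7
Line 3: "three fruit through ten root": 1+1+1+1+1 = 5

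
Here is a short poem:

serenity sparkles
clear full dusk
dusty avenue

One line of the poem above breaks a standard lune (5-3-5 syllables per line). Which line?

Line 1: serenity(4) + sparkles(2) = 6 (expected 5)
Line 2: clear(1) + full(1) + dusk(1) = 3 ✓
Line 3: dusty(2) + avenue(3) = 5 ✓

The first line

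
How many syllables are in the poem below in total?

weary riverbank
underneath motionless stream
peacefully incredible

Line 1: weary(2) + riverbank(3) = 5
Line 2: underneath(3) + motionless(3) + stream(1) = 7
Line 3: peacefully(3) + incredible(4) = 7
Total: 5 + 7 + 7 = 19

19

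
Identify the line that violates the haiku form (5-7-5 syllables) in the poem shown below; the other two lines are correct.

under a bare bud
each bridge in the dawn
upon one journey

Line 1: under(2) + a(1) + bare(1) + bud(1) = 5 ✓
Line 2: each(1) + bridge(1) + in(1) + the(1) + dawn(1) = 5 (expected 7)
Line 3: upon(2) + one(1) + journey(2) = 5 ✓

The second line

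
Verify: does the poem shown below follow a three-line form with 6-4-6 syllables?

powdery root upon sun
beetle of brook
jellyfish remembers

No

Line 1: powdery (3), root (1), upon (2), sun (1) → 7 (expected 6)
Line 2: beetle (2), of (1), brook (1) → 4 ✓
Line 3: jellyfish (3), remembers (3) → 6 ✓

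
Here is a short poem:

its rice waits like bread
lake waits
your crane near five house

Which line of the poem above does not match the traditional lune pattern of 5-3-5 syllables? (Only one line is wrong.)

Line 1: its (1), rice (1), waits (1), like (1), bread (1) → 5 ✓
Line 2: lake (1), waits (1) → 2 (expected 3)
Line 3: your (1), crane (1), near (1), five (1), house (1) → 5 ✓

Line 2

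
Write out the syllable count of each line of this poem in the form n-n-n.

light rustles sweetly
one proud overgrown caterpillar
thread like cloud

5-9-3

Line 1: light(1) + rustles(2) + sweetly(2) = 5
Line 2: one(1) + proud(1) + overgrown(3) + caterpillar(4) = 9
Line 3: thread(1) + like(1) + cloud(1) = 3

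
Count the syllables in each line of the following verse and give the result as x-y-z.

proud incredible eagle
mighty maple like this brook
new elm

Line 1: "proud incredible eagle": 1+4+2 = 7
Line 2: "mighty maple like this brook": 2+2+1+1+1 = 7
Line 3: "new elm": 1+1 = 2

7-7-2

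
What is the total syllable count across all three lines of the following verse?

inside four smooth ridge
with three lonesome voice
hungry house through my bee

16

Line 1: inside (2), four (1), smooth (1), ridge (1) → 5
Line 2: with (1), three (1), lonesome (2), voice (1) → 5
Line 3: hungry (2), house (1), through (1), my (1), bee (1) → 6
Total: 5 + 5 + 6 = 16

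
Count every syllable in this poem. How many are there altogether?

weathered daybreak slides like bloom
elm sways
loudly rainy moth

Line 1: "weathered daybreak slides like bloom": 2+2+1+1+1 = 7
Line 2: "elm sways": 1+1 = 2
Line 3: "loudly rainy moth": 2+2+1 = 5
Total: 7 + 2 + 5 = 14

14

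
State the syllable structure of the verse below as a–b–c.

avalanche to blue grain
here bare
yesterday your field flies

6–2–6

Line 1: avalanche(3) + to(1) + blue(1) + grain(1) = 6
Line 2: here(1) + bare(1) = 2
Line 3: yesterday(3) + your(1) + field(1) + flies(1) = 6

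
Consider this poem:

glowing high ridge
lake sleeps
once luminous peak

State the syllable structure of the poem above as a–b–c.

4–2–5

Line 1: glowing (2), high (1), ridge (1) → 4
Line 2: lake (1), sleeps (1) → 2
Line 3: once (1), luminous (3), peak (1) → 5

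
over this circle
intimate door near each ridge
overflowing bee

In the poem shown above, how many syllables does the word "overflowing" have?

"overflowing" has 4 syllables.

4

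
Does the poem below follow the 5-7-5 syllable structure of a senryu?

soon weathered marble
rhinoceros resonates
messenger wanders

Line 1: soon (1), weathered (2), marble (2) → 5 ✓
Line 2: rhinoceros (4), resonates (3) → 7 ✓
Line 3: messenger (3), wanders (2) → 5 ✓

Yes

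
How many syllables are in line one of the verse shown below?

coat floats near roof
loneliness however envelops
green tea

4

Line one: coat (1), floats (1), near (1), roof (1) → 4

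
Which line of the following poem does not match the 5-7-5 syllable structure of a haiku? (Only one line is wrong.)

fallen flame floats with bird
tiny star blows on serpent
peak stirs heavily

Line 1

Line 1: fallen(2) + flame(1) + floats(1) + with(1) + bird(1) = 6 (expected 5)
Line 2: tiny(2) + star(1) + blows(1) + on(1) + serpent(2) = 7 ✓
Line 3: peak(1) + stirs(1) + heavily(3) = 5 ✓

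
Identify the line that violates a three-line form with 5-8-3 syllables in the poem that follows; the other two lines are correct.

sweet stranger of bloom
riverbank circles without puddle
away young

Line 1: sweet(1) + stranger(2) + of(1) + bloom(1) = 5 ✓
Line 2: riverbank(3) + circles(2) + without(2) + puddle(2) = 9 (expected 8)
Line 3: away(2) + young(1) = 3 ✓

The second line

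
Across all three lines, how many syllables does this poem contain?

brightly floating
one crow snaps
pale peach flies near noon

Line 1: brightly(2) + floating(2) = 4
Line 2: one(1) + crow(1) + snaps(1) = 3
Line 3: pale(1) + peach(1) + flies(1) + near(1) + noon(1) = 5
Total: 4 + 3 + 5 = 12

12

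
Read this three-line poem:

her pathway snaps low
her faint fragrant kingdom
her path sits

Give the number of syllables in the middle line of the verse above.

6

The middle line: "her faint fragrant kingdom": 1+1+2+2 = 6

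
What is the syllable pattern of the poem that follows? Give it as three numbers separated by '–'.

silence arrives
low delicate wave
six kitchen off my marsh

4–5–6

Line 1: silence (2), arrives (2) → 4
Line 2: low (1), delicate (3), wave (1) → 5
Line 3: six (1), kitchen (2), off (1), my (1), marsh (1) → 6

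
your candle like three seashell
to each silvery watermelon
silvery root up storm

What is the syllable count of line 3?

6

Line 3: silvery (3), root (1), up (1), storm (1) → 6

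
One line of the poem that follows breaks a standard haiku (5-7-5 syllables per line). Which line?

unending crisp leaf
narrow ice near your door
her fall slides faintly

Line 1: unending (3), crisp (1), leaf (1) → 5 ✓
Line 2: narrow (2), ice (1), near (1), your (1), door (1) → 6 (expected 7)
Line 3: her (1), fall (1), slides (1), faintly (2) → 5 ✓

The second line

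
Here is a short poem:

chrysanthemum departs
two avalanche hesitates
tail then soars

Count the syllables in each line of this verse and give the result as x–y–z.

Line 1: chrysanthemum (4), departs (2) → 6
Line 2: two (1), avalanche (3), hesitates (3) → 7
Line 3: tail (1), then (1), soars (1) → 3

6–7–3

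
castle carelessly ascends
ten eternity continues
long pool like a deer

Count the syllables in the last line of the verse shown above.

5

The last line: "long pool like a deer": 1+1+1+1+1 = 5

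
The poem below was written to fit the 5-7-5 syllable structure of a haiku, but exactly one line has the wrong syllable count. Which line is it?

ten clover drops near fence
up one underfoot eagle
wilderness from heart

Line 1: "ten clover drops near fence": 1+2+1+1+1 = 6 (expected 5)
Line 2: "up one underfoot eagle": 1+1+3+2 = 7 ✓
Line 3: "wilderness from heart": 3+1+1 = 5 ✓

Line 1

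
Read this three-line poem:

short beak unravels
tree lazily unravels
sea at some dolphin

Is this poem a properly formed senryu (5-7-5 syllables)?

Yes

Line 1: "short beak unravels": 1+1+3 = 5 ✓
Line 2: "tree lazily unravels": 1+3+3 = 7 ✓
Line 3: "sea at some dolphin": 1+1+1+2 = 5 ✓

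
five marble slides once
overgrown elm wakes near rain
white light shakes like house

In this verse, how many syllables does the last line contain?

5

The last line: "white light shakes like house": 1+1+1+1+1 = 5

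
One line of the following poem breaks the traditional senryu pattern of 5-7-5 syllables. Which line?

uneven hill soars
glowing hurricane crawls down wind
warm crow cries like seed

Line 2

Line 1: "uneven hill soars": 3+1+1 = 5 ✓
Line 2: "glowing hurricane crawls down wind": 2+3+1+1+1 = 8 (expected 7)
Line 3: "warm crow cries like seed": 1+1+1+1+1 = 5 ✓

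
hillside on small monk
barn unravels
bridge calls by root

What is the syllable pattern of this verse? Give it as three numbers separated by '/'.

5/4/4

Line 1: hillside (2), on (1), small (1), monk (1) → 5
Line 2: barn (1), unravels (3) → 4
Line 3: bridge (1), calls (1), by (1), root (1) → 4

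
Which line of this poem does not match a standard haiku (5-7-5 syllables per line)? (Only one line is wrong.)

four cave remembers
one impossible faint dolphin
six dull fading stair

The second line

Line 1: "four cave remembers": 1+1+3 = 5 ✓
Line 2: "one impossible faint dolphin": 1+4+1+2 = 8 (expected 7)
Line 3: "six dull fading stair": 1+1+2+1 = 5 ✓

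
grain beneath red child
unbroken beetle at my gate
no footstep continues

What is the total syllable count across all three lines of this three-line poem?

Line 1: grain (1), beneath (2), red (1), child (1) → 5
Line 2: unbroken (3), beetle (2), at (1), my (1), gate (1) → 8
Line 3: no (1), footstep (2), continues (3) → 6
Total: 5 + 8 + 6 = 19

19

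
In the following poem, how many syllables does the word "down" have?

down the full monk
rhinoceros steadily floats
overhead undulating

1

"down" has 1 syllable.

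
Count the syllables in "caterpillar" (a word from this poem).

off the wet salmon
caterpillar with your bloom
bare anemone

4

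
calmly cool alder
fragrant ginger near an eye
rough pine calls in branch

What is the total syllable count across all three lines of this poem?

17

Line 1: calmly (2), cool (1), alder (2) → 5
Line 2: fragrant (2), ginger (2), near (1), an (1), eye (1) → 7
Line 3: rough (1), pine (1), calls (1), in (1), branch (1) → 5
Total: 5 + 7 + 5 = 17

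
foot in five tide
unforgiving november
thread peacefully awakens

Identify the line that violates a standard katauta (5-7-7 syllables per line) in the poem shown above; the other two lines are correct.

The first line

Line 1: "foot in five tide": 1+1+1+1 = 4 (expected 5)
Line 2: "unforgiving november": 4+3 = 7 ✓
Line 3: "thread peacefully awakens": 1+3+3 = 7 ✓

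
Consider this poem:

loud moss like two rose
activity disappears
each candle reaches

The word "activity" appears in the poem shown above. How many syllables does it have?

4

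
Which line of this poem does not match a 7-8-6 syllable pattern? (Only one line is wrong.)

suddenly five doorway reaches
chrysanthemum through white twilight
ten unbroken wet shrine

Line 1: suddenly (3), five (1), doorway (2), reaches (2) → 8 (expected 7)
Line 2: chrysanthemum (4), through (1), white (1), twilight (2) → 8 ✓
Line 3: ten (1), unbroken (3), wet (1), shrine (1) → 6 ✓

Line 1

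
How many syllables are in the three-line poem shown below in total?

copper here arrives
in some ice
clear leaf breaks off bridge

13

Line 1: copper(2) + here(1) + arrives(2) = 5
Line 2: in(1) + some(1) + ice(1) = 3
Line 3: clear(1) + leaf(1) + breaks(1) + off(1) + bridge(1) = 5
Total: 5 + 3 + 5 = 13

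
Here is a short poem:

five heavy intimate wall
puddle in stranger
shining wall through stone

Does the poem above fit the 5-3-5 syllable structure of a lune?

Line 1: five(1) + heavy(2) + intimate(3) + wall(1) = 7 (expected 5)
Line 2: puddle(2) + in(1) + stranger(2) = 5 (expected 3)
Line 3: shining(2) + wall(1) + through(1) + stone(1) = 5 ✓

No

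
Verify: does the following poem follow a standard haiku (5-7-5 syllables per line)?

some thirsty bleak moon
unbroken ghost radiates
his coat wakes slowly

Yes

Line 1: "some thirsty bleak moon": 1+2+1+1 = 5 ✓
Line 2: "unbroken ghost radiates": 3+1+3 = 7 ✓
Line 3: "his coat wakes slowly": 1+1+1+2 = 5 ✓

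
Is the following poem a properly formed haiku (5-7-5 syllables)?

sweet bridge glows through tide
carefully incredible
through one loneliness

Yes

Line 1: "sweet bridge glows through tide": 1+1+1+1+1 = 5 ✓
Line 2: "carefully incredible": 3+4 = 7 ✓
Line 3: "through one loneliness": 1+1+3 = 5 ✓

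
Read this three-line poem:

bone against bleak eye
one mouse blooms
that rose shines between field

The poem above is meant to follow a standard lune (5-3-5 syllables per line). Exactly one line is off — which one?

Line 1: bone(1) + against(2) + bleak(1) + eye(1) = 5 ✓
Line 2: one(1) + mouse(1) + blooms(1) = 3 ✓
Line 3: that(1) + rose(1) + shines(1) + between(2) + field(1) = 6 (expected 5)

The third line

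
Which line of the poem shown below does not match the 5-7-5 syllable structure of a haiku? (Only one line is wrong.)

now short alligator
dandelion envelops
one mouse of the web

Line 1

Line 1: now(1) + short(1) + alligator(4) = 6 (expected 5)
Line 2: dandelion(4) + envelops(3) = 7 ✓
Line 3: one(1) + mouse(1) + of(1) + the(1) + web(1) = 5 ✓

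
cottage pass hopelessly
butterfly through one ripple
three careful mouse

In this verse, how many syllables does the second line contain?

The second line: butterfly (3), through (1), one (1), ripple (2) → 7

7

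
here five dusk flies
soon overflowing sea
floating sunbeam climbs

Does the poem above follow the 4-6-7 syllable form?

No

Line 1: here (1), five (1), dusk (1), flies (1) → 4 ✓
Line 2: soon (1), overflowing (4), sea (1) → 6 ✓
Line 3: floating (2), sunbeam (2), climbs (1) → 5 (expected 7)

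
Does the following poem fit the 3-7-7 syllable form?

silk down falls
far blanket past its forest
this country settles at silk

Yes

Line 1: "silk down falls": 1+1+1 = 3 ✓
Line 2: "far blanket past its forest": 1+2+1+1+2 = 7 ✓
Line 3: "this country settles at silk": 1+2+2+1+1 = 7 ✓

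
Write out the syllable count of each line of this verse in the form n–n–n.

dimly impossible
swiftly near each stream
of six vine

Line 1: dimly (2), impossible (4) → 6
Line 2: swiftly (2), near (1), each (1), stream (1) → 5
Line 3: of (1), six (1), vine (1) → 3

6–5–3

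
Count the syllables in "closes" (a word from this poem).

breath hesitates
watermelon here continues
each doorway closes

2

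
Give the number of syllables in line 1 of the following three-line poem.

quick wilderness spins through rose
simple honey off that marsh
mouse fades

7

Line 1: quick (1), wilderness (3), spins (1), through (1), rose (1) → 7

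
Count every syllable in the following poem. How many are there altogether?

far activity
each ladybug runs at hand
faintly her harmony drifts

19

Line 1: far(1) + activity(4) = 5
Line 2: each(1) + ladybug(3) + runs(1) + at(1) + hand(1) = 7
Line 3: faintly(2) + her(1) + harmony(3) + drifts(1) = 7
Total: 5 + 7 + 7 = 19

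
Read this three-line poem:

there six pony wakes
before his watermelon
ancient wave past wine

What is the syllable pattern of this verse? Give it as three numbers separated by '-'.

Line 1: there (1), six (1), pony (2), wakes (1) → 5
Line 2: before (2), his (1), watermelon (4) → 7
Line 3: ancient (2), wave (1), past (1), wine (1) → 5

5-7-5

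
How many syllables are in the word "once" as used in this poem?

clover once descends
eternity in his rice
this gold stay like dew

"once" has 1 syllable.

1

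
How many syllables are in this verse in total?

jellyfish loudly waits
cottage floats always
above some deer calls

16

Line 1: "jellyfish loudly waits": 3+2+1 = 6
Line 2: "cottage floats always": 2+1+2 = 5
Line 3: "above some deer calls": 2+1+1+1 = 5
Total: 6 + 5 + 5 = 16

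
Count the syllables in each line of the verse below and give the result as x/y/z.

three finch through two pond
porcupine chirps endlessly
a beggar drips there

Line 1: three(1) + finch(1) + through(1) + two(1) + pond(1) = 5
Line 2: porcupine(3) + chirps(1) + endlessly(3) = 7
Line 3: a(1) + beggar(2) + drips(1) + there(1) = 5

5/7/5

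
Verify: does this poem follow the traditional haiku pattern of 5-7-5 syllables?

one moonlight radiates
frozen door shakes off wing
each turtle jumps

No

Line 1: one(1) + moonlight(2) + radiates(3) = 6 (expected 5)
Line 2: frozen(2) + door(1) + shakes(1) + off(1) + wing(1) = 6 (expected 7)
Line 3: each(1) + turtle(2) + jumps(1) = 4 (expected 5)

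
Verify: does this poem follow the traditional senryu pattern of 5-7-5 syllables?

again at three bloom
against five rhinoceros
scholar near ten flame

Yes

Line 1: "again at three bloom": 2+1+1+1 = 5 ✓
Line 2: "against five rhinoceros": 2+1+4 = 7 ✓
Line 3: "scholar near ten flame": 2+1+1+1 = 5 ✓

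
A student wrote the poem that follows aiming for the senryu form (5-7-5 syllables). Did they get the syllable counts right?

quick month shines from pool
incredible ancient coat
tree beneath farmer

Yes

Line 1: quick(1) + month(1) + shines(1) + from(1) + pool(1) = 5 ✓
Line 2: incredible(4) + ancient(2) + coat(1) = 7 ✓
Line 3: tree(1) + beneath(2) + farmer(2) = 5 ✓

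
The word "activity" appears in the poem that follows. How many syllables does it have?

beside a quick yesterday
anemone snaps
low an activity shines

4

"activity" has 4 syllables.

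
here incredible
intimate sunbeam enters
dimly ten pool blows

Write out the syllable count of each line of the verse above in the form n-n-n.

Line 1: "here incredible": 1+4 = 5
Line 2: "intimate sunbeam enters": 3+2+2 = 7
Line 3: "dimly ten pool blows": 2+1+1+1 = 5

5-7-5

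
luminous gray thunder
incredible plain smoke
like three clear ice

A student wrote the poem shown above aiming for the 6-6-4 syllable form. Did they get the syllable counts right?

Line 1: luminous (3), gray (1), thunder (2) → 6 ✓
Line 2: incredible (4), plain (1), smoke (1) → 6 ✓
Line 3: like (1), three (1), clear (1), ice (1) → 4 ✓

Yes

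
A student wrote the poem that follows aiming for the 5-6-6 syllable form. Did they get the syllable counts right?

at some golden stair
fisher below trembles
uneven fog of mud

Yes

Line 1: at (1), some (1), golden (2), stair (1) → 5 ✓
Line 2: fisher (2), below (2), trembles (2) → 6 ✓
Line 3: uneven (3), fog (1), of (1), mud (1) → 6 ✓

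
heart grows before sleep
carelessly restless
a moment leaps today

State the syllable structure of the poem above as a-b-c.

Line 1: "heart grows before sleep": 1+1+2+1 = 5
Line 2: "carelessly restless": 3+2 = 5
Line 3: "a moment leaps today": 1+2+1+2 = 6

5-5-6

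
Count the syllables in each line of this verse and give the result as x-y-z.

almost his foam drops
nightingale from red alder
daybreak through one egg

Line 1: "almost his foam drops": 2+1+1+1 = 5
Line 2: "nightingale from red alder": 3+1+1+2 = 7
Line 3: "daybreak through one egg": 2+1+1+1 = 5

5-7-5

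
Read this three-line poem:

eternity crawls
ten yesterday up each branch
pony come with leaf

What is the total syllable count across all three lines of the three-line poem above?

Line 1: "eternity crawls": 4+1 = 5
Line 2: "ten yesterday up each branch": 1+3+1+1+1 = 7
Line 3: "pony come with leaf": 2+1+1+1 = 5
Total: 5 + 7 + 5 = 17

17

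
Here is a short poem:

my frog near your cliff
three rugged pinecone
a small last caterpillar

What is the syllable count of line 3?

7

Line 3: a(1) + small(1) + last(1) + caterpillar(4) = 7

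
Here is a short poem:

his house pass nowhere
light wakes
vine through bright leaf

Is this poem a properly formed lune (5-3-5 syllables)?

Line 1: his (1), house (1), pass (1), nowhere (2) → 5 ✓
Line 2: light (1), wakes (1) → 2 (expected 3)
Line 3: vine (1), through (1), bright (1), leaf (1) → 4 (expected 5)

No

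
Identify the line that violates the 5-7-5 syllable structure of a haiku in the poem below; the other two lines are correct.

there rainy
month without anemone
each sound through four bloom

Line 1

Line 1: there(1) + rainy(2) = 3 (expected 5)
Line 2: month(1) + without(2) + anemone(4) = 7 ✓
Line 3: each(1) + sound(1) + through(1) + four(1) + bloom(1) = 5 ✓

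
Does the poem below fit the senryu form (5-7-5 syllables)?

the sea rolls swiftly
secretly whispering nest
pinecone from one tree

Yes

Line 1: the (1), sea (1), rolls (1), swiftly (2) → 5 ✓
Line 2: secretly (3), whispering (3), nest (1) → 7 ✓
Line 3: pinecone (2), from (1), one (1), tree (1) → 5 ✓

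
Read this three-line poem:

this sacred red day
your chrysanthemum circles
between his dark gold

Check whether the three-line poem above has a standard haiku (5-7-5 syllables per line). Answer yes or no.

Line 1: this (1), sacred (2), red (1), day (1) → 5 ✓
Line 2: your (1), chrysanthemum (4), circles (2) → 7 ✓
Line 3: between (2), his (1), dark (1), gold (1) → 5 ✓

Yes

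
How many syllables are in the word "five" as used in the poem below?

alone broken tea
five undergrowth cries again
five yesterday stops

"five" has 1 syllable.

1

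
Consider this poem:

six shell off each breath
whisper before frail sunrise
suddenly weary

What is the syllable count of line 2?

7

Line 2: whisper(2) + before(2) + frail(1) + sunrise(2) = 7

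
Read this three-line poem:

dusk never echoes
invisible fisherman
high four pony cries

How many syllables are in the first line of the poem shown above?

The first line: dusk(1) + never(2) + echoes(2) = 5

5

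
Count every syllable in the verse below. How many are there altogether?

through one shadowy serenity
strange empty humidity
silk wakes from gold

Line 1: through (1), one (1), shadowy (3), serenity (4) → 9
Line 2: strange (1), empty (2), humidity (4) → 7
Line 3: silk (1), wakes (1), from (1), gold (1) → 4
Total: 9 + 7 + 4 = 20

20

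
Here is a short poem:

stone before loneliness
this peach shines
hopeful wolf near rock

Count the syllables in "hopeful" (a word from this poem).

2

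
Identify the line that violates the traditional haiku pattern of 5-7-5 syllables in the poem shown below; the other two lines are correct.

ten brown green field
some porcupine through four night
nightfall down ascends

Line 1

Line 1: "ten brown green field": 1+1+1+1 = 4 (expected 5)
Line 2: "some porcupine through four night": 1+3+1+1+1 = 7 ✓
Line 3: "nightfall down ascends": 2+1+2 = 5 ✓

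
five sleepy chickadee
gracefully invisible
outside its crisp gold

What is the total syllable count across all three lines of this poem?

18

Line 1: five (1), sleepy (2), chickadee (3) → 6
Line 2: gracefully (3), invisible (4) → 7
Line 3: outside (2), its (1), crisp (1), gold (1) → 5
Total: 6 + 7 + 5 = 18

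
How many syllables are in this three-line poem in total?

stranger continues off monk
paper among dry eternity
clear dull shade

19

Line 1: stranger (2), continues (3), off (1), monk (1) → 7
Line 2: paper (2), among (2), dry (1), eternity (4) → 9
Line 3: clear (1), dull (1), shade (1) → 3
Total: 7 + 9 + 3 = 19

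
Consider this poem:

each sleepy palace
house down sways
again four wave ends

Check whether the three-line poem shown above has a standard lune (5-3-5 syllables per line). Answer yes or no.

Yes

Line 1: each(1) + sleepy(2) + palace(2) = 5 ✓
Line 2: house(1) + down(1) + sways(1) = 3 ✓
Line 3: again(2) + four(1) + wave(1) + ends(1) = 5 ✓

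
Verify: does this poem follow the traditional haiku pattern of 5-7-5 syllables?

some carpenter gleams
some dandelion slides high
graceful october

Line 1: "some carpenter gleams": 1+3+1 = 5 ✓
Line 2: "some dandelion slides high": 1+4+1+1 = 7 ✓
Line 3: "graceful october": 2+3 = 5 ✓

Yes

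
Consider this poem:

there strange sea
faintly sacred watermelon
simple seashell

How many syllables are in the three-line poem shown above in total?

15

Line 1: there(1) + strange(1) + sea(1) = 3
Line 2: faintly(2) + sacred(2) + watermelon(4) = 8
Line 3: simple(2) + seashell(2) = 4
Total: 3 + 8 + 4 = 15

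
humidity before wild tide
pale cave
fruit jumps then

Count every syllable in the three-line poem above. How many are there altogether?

Line 1: humidity(4) + before(2) + wild(1) + tide(1) = 8
Line 2: pale(1) + cave(1) = 2
Line 3: fruit(1) + jumps(1) + then(1) = 3
Total: 8 + 2 + 3 = 13

13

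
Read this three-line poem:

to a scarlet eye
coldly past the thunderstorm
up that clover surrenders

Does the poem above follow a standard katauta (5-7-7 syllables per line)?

Line 1: "to a scarlet eye": 1+1+2+1 = 5 ✓
Line 2: "coldly past the thunderstorm": 2+1+1+3 = 7 ✓
Line 3: "up that clover surrenders": 1+1+2+3 = 7 ✓

Yes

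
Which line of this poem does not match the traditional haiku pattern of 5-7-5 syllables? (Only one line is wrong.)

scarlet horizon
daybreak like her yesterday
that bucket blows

Line 1: "scarlet horizon": 2+3 = 5 ✓
Line 2: "daybreak like her yesterday": 2+1+1+3 = 7 ✓
Line 3: "that bucket blows": 1+2+1 = 4 (expected 5)

Line 3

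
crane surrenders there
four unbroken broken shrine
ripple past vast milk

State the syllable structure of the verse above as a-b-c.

Line 1: crane(1) + surrenders(3) + there(1) = 5
Line 2: four(1) + unbroken(3) + broken(2) + shrine(1) = 7
Line 3: ripple(2) + past(1) + vast(1) + milk(1) = 5

5-7-5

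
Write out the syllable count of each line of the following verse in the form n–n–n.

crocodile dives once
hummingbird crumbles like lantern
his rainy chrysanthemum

5–8–7

Line 1: "crocodile dives once": 3+1+1 = 5
Line 2: "hummingbird crumbles like lantern": 3+2+1+2 = 8
Line 3: "his rainy chrysanthemum": 1+2+4 = 7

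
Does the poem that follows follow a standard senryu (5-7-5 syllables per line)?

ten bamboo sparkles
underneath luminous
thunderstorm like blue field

Line 1: "ten bamboo sparkles": 1+2+2 = 5 ✓
Line 2: "underneath luminous": 3+3 = 6 (expected 7)
Line 3: "thunderstorm like blue field": 3+1+1+1 = 6 (expected 5)

No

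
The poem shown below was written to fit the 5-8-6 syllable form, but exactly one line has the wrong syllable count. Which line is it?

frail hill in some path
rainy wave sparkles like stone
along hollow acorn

Line 1: frail(1) + hill(1) + in(1) + some(1) + path(1) = 5 ✓
Line 2: rainy(2) + wave(1) + sparkles(2) + like(1) + stone(1) = 7 (expected 8)
Line 3: along(2) + hollow(2) + acorn(2) = 6 ✓

The second line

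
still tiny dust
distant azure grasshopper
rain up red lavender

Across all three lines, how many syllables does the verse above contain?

Line 1: "still tiny dust": 1+2+1 = 4
Line 2: "distant azure grasshopper": 2+2+3 = 7
Line 3: "rain up red lavender": 1+1+1+3 = 6
Total: 4 + 7 + 6 = 17

17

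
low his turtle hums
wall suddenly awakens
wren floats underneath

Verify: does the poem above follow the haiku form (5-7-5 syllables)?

Line 1: "low his turtle hums": 1+1+2+1 = 5 ✓
Line 2: "wall suddenly awakens": 1+3+3 = 7 ✓
Line 3: "wren floats underneath": 1+1+3 = 5 ✓

Yes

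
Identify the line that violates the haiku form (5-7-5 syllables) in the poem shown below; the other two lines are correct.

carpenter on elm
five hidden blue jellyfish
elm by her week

Line 1: carpenter(3) + on(1) + elm(1) = 5 ✓
Line 2: five(1) + hidden(2) + blue(1) + jellyfish(3) = 7 ✓
Line 3: elm(1) + by(1) + her(1) + week(1) = 4 (expected 5)

Line 3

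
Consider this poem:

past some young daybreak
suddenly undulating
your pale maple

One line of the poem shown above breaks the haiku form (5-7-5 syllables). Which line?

Line 1: past(1) + some(1) + young(1) + daybreak(2) = 5 ✓
Line 2: suddenly(3) + undulating(4) = 7 ✓
Line 3: your(1) + pale(1) + maple(2) = 4 (expected 5)

The third line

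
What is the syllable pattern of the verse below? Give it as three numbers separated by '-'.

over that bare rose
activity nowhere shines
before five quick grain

Line 1: "over that bare rose": 2+1+1+1 = 5
Line 2: "activity nowhere shines": 4+2+1 = 7
Line 3: "before five quick grain": 2+1+1+1 = 5

5-7-5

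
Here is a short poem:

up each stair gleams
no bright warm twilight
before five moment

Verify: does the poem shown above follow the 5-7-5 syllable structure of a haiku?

Line 1: "up each stair gleams": 1+1+1+1 = 4 (expected 5)
Line 2: "no bright warm twilight": 1+1+1+2 = 5 (expected 7)
Line 3: "before five moment": 2+1+2 = 5 ✓

No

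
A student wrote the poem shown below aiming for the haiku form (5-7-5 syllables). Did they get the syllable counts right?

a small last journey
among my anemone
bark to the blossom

Yes

Line 1: a(1) + small(1) + last(1) + journey(2) = 5 ✓
Line 2: among(2) + my(1) + anemone(4) = 7 ✓
Line 3: bark(1) + to(1) + the(1) + blossom(2) = 5 ✓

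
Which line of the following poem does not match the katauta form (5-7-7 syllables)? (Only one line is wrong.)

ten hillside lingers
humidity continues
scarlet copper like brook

The third line

Line 1: ten (1), hillside (2), lingers (2) → 5 ✓
Line 2: humidity (4), continues (3) → 7 ✓
Line 3: scarlet (2), copper (2), like (1), brook (1) → 6 (expected 7)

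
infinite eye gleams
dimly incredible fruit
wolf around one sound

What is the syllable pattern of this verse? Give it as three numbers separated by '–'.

Line 1: infinite (3), eye (1), gleams (1) → 5
Line 2: dimly (2), incredible (4), fruit (1) → 7
Line 3: wolf (1), around (2), one (1), sound (1) → 5

5–7–5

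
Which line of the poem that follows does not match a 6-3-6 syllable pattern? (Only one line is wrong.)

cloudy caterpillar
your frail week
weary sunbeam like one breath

The third line

Line 1: "cloudy caterpillar": 2+4 = 6 ✓
Line 2: "your frail week": 1+1+1 = 3 ✓
Line 3: "weary sunbeam like one breath": 2+2+1+1+1 = 7 (expected 6)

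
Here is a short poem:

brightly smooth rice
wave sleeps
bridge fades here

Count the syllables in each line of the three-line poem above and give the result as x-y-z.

4-2-3

Line 1: brightly(2) + smooth(1) + rice(1) = 4
Line 2: wave(1) + sleeps(1) = 2
Line 3: bridge(1) + fades(1) + here(1) = 3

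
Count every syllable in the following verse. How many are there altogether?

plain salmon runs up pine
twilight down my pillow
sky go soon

Line 1: plain(1) + salmon(2) + runs(1) + up(1) + pine(1) = 6
Line 2: twilight(2) + down(1) + my(1) + pillow(2) = 6
Line 3: sky(1) + go(1) + soon(1) = 3
Total: 6 + 6 + 3 = 15

15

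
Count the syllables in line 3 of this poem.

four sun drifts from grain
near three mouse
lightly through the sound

5

Line 3: lightly(2) + through(1) + the(1) + sound(1) = 5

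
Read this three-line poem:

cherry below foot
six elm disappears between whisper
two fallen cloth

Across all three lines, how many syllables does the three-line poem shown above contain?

Line 1: cherry (2), below (2), foot (1) → 5
Line 2: six (1), elm (1), disappears (3), between (2), whisper (2) → 9
Line 3: two (1), fallen (2), cloth (1) → 4
Total: 5 + 9 + 4 = 18

18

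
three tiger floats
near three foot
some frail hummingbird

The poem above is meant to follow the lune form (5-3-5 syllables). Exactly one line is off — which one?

Line 1

Line 1: three (1), tiger (2), floats (1) → 4 (expected 5)
Line 2: near (1), three (1), foot (1) → 3 ✓
Line 3: some (1), frail (1), hummingbird (3) → 5 ✓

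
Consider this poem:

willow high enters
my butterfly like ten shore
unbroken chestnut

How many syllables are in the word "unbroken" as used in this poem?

"unbroken" has 3 syllables.

3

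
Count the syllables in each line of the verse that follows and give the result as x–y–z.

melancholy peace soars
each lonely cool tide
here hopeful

Line 1: melancholy (4), peace (1), soars (1) → 6
Line 2: each (1), lonely (2), cool (1), tide (1) → 5
Line 3: here (1), hopeful (2) → 3

6–5–3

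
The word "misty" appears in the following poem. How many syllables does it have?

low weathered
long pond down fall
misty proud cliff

2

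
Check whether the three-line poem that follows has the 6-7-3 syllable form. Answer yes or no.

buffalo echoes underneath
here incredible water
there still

Line 1: buffalo (3), echoes (2), underneath (3) → 8 (expected 6)
Line 2: here (1), incredible (4), water (2) → 7 ✓
Line 3: there (1), still (1) → 2 (expected 3)

No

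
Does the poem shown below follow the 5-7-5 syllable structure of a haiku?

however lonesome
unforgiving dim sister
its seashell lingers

Line 1: "however lonesome": 3+2 = 5 ✓
Line 2: "unforgiving dim sister": 4+1+2 = 7 ✓
Line 3: "its seashell lingers": 1+2+2 = 5 ✓

Yes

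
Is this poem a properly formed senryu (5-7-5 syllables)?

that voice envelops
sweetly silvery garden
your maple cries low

Yes

Line 1: "that voice envelops": 1+1+3 = 5 ✓
Line 2: "sweetly silvery garden": 2+3+2 = 7 ✓
Line 3: "your maple cries low": 1+2+1+1 = 5 ✓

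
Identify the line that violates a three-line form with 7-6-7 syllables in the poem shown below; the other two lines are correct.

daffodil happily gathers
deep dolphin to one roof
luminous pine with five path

Line 1

Line 1: daffodil(3) + happily(3) + gathers(2) = 8 (expected 7)
Line 2: deep(1) + dolphin(2) + to(1) + one(1) + roof(1) = 6 ✓
Line 3: luminous(3) + pine(1) + with(1) + five(1) + path(1) = 7 ✓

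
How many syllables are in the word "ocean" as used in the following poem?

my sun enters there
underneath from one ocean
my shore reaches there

"ocean" has 2 syllables.

2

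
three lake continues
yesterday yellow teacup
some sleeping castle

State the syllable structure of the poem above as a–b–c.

Line 1: three (1), lake (1), continues (3) → 5
Line 2: yesterday (3), yellow (2), teacup (2) → 7
Line 3: some (1), sleeping (2), castle (2) → 5

5–7–5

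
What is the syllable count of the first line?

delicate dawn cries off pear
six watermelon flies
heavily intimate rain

The first line: delicate(3) + dawn(1) + cries(1) + off(1) + pear(1) = 7

7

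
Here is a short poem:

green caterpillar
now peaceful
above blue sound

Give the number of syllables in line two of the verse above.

3

Line two: "now peaceful": 1+2 = 3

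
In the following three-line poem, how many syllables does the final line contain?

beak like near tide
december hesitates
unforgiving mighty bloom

The final line: "unforgiving mighty bloom": 4+2+1 = 7

7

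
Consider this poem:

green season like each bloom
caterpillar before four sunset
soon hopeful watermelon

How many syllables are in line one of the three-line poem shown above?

6

Line one: green(1) + season(2) + like(1) + each(1) + bloom(1) = 6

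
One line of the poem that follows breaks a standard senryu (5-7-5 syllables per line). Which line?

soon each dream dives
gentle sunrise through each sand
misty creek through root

Line 1: soon(1) + each(1) + dream(1) + dives(1) = 4 (expected 5)
Line 2: gentle(2) + sunrise(2) + through(1) + each(1) + sand(1) = 7 ✓
Line 3: misty(2) + creek(1) + through(1) + root(1) = 5 ✓

The first line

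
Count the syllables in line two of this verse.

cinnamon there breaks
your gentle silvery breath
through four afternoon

7

Line two: your (1), gentle (2), silvery (3), breath (1) → 7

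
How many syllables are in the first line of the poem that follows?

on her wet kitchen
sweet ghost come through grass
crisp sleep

The first line: on (1), her (1), wet (1), kitchen (2) → 5

5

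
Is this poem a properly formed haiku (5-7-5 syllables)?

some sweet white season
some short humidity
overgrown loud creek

No

Line 1: "some sweet white season": 1+1+1+2 = 5 ✓
Line 2: "some short humidity": 1+1+4 = 6 (expected 7)
Line 3: "overgrown loud creek": 3+1+1 = 5 ✓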